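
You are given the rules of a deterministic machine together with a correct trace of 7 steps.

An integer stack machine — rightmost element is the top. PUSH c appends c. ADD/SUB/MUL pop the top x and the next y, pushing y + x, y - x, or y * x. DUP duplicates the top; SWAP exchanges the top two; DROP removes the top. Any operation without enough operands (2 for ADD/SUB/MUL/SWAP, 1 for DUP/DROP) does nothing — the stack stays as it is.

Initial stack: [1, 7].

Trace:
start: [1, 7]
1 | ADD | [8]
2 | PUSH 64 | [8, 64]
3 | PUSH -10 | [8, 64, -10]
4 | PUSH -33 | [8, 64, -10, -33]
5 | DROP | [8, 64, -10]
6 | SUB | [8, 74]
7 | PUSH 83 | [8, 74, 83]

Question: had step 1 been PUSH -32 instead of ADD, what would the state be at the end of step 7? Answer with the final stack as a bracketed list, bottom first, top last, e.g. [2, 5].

(re-executing from step 1 with the substitution; state before step 1: [1, 7])
1 | PUSH -32 | [1, 7, -32]
2 | PUSH 64 | [1, 7, -32, 64]
3 | PUSH -10 | [1, 7, -32, 64, -10]
4 | PUSH -33 | [1, 7, -32, 64, -10, -33]
5 | DROP | [1, 7, -32, 64, -10]
6 | SUB | [1, 7, -32, 74]
7 | PUSH 83 | [1, 7, -32, 74, 83]

[1, 7, -32, 74, 83]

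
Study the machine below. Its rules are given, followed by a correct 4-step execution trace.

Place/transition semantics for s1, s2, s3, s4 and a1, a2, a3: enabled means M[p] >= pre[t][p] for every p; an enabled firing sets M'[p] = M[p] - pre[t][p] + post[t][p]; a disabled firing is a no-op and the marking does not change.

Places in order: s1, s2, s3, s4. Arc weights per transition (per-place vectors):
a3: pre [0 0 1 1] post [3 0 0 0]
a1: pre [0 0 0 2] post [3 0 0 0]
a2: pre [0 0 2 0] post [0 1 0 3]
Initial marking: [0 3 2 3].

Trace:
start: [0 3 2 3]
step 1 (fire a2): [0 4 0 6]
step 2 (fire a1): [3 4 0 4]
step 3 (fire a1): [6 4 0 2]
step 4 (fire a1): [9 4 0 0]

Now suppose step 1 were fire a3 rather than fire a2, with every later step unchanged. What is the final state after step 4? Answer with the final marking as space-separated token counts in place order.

6 3 1 0

(re-executing from step 1 with the substitution; state before step 1: [0 3 2 3])
step 1 (fire a3): [3 3 1 2]
step 2 (fire a1): [6 3 1 0]
step 3 (fire a1): [6 3 1 0]
step 4 (fire a1): [6 3 1 0]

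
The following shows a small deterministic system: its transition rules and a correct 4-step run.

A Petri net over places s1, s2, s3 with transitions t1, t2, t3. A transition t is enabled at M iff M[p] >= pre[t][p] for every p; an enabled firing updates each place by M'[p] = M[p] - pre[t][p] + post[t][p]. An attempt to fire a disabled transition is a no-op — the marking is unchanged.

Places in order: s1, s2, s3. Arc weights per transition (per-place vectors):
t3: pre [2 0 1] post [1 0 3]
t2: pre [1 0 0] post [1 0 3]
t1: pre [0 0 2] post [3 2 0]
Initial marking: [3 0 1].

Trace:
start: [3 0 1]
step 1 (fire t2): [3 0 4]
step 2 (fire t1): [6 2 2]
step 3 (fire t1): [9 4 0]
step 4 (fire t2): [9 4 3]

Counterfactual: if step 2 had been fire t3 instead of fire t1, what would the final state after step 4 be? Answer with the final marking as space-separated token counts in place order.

5 2 7

(re-executing from step 2 with the substitution; state before step 2: [3 0 4])
step 2 (fire t3): [2 0 6]
step 3 (fire t1): [5 2 4]
step 4 (fire t2): [5 2 7]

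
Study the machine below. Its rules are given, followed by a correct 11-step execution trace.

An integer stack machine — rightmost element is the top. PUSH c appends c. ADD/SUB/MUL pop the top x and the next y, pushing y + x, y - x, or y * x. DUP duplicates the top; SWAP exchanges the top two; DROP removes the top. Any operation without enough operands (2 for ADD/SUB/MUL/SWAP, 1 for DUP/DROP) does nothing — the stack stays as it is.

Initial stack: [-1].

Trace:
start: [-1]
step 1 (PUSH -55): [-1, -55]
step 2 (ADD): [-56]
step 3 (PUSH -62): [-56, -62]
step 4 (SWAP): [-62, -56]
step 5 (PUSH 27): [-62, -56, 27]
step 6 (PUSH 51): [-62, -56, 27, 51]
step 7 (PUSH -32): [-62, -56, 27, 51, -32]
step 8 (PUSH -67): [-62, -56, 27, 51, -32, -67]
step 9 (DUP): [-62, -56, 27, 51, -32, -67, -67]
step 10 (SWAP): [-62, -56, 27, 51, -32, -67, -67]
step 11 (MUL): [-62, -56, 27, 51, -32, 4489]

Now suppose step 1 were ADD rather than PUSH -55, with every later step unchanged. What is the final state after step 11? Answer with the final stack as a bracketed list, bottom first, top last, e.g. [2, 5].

[-62, -1, 27, 51, -32, 4489]

(re-executing from step 1 with the substitution; state before step 1: [-1])
step 1 (ADD): [-1]
step 2 (ADD): [-1]
step 3 (PUSH -62): [-1, -62]
step 4 (SWAP): [-62, -1]
step 5 (PUSH 27): [-62, -1, 27]
step 6 (PUSH 51): [-62, -1, 27, 51]
step 7 (PUSH -32): [-62, -1, 27, 51, -32]
step 8 (PUSH -67): [-62, -1, 27, 51, -32, -67]
step 9 (DUP): [-62, -1, 27, 51, -32, -67, -67]
step 10 (SWAP): [-62, -1, 27, 51, -32, -67, -67]
step 11 (MUL): [-62, -1, 27, 51, -32, 4489]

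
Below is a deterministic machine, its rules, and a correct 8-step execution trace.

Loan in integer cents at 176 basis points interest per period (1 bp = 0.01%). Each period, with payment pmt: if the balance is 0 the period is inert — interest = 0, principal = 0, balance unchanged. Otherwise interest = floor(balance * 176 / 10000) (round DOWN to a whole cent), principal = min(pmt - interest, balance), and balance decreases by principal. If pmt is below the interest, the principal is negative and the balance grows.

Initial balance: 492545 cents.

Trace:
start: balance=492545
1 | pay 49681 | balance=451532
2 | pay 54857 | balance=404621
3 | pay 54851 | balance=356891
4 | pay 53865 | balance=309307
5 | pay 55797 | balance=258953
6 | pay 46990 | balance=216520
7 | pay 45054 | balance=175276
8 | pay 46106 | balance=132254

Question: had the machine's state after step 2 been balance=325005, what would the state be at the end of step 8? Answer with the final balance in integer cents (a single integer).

43853

state after step 2 := balance=325005
3 | pay 54851 | balance=275874
4 | pay 53865 | balance=226864
5 | pay 55797 | balance=175059
6 | pay 46990 | balance=131150
7 | pay 45054 | balance=88404
8 | pay 46106 | balance=43853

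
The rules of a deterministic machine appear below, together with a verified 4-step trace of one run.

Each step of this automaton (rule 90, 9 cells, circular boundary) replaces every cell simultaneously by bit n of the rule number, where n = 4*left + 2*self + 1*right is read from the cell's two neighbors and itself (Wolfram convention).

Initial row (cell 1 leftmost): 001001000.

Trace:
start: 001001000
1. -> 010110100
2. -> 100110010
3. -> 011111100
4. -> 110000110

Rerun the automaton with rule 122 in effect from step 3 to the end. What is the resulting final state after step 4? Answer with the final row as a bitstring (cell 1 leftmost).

110000110

(re-executing steps 3..4 under rule 122; state before step 3: 100110010)
3. -> 011111101
4. -> 110000110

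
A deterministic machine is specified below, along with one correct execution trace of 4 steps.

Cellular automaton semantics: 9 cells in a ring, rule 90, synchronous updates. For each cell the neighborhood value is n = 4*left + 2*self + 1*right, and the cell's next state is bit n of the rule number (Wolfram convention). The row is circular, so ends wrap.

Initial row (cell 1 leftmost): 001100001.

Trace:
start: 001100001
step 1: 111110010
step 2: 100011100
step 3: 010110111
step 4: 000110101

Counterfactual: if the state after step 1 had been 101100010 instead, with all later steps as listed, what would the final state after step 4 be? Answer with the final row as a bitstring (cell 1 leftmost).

state after step 1 := 101100010
step 2: 001110100
step 3: 011010010
step 4: 111001101

111001101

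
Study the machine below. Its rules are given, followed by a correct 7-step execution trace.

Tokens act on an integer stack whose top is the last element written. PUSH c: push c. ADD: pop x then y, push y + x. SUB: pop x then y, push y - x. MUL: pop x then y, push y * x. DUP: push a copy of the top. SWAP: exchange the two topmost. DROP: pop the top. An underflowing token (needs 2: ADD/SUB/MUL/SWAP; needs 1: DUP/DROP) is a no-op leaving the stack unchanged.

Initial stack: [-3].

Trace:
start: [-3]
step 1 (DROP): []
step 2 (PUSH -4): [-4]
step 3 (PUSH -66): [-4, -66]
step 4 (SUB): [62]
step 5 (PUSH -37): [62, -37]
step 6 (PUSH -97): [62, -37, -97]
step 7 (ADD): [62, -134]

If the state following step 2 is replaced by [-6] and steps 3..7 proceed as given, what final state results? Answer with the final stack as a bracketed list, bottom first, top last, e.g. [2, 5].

state after step 2 := [-6]
step 3 (PUSH -66): [-6, -66]
step 4 (SUB): [60]
step 5 (PUSH -37): [60, -37]
step 6 (PUSH -97): [60, -37, -97]
step 7 (ADD): [60, -134]

[60, -134]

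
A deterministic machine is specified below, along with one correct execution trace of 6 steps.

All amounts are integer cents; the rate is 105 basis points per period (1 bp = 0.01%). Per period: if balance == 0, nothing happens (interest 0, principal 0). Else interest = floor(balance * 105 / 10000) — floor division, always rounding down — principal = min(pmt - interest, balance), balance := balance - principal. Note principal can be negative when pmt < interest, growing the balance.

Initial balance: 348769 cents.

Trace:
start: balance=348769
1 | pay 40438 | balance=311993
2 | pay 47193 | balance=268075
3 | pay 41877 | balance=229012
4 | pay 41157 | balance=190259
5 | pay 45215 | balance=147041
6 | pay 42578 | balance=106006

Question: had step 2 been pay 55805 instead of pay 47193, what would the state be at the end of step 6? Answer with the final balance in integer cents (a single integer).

(re-executing from step 2 with the substitution; state before step 2: balance=311993)
2 | pay 55805 | balance=259463
3 | pay 41877 | balance=220310
4 | pay 41157 | balance=181466
5 | pay 45215 | balance=138156
6 | pay 42578 | balance=97028

97028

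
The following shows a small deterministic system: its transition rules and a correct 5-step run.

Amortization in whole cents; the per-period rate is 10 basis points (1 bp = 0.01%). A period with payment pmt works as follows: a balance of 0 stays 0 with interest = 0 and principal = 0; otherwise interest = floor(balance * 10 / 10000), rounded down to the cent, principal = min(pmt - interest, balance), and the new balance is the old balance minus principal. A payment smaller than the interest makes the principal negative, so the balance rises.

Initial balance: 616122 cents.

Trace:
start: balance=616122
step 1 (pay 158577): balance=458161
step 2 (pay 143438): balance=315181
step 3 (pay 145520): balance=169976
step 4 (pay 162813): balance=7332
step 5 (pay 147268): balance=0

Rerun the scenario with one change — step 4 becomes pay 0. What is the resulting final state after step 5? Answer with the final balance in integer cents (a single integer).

(re-executing from step 4 with the substitution; state before step 4: balance=169976)
step 4 (pay 0): balance=170145
step 5 (pay 147268): balance=23047

23047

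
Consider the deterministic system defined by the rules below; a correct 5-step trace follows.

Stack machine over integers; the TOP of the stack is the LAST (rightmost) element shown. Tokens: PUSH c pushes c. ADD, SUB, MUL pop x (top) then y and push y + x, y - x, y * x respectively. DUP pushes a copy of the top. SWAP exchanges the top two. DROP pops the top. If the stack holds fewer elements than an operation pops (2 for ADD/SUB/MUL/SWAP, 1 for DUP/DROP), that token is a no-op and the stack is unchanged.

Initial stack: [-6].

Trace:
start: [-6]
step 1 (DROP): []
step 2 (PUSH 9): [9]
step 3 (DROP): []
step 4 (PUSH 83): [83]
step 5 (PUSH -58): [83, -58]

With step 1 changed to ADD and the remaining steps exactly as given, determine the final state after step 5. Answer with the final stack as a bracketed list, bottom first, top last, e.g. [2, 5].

[-6, 83, -58]

(re-executing from step 1 with the substitution; state before step 1: [-6])
step 1 (ADD): [-6]
step 2 (PUSH 9): [-6, 9]
step 3 (DROP): [-6]
step 4 (PUSH 83): [-6, 83]
step 5 (PUSH -58): [-6, 83, -58]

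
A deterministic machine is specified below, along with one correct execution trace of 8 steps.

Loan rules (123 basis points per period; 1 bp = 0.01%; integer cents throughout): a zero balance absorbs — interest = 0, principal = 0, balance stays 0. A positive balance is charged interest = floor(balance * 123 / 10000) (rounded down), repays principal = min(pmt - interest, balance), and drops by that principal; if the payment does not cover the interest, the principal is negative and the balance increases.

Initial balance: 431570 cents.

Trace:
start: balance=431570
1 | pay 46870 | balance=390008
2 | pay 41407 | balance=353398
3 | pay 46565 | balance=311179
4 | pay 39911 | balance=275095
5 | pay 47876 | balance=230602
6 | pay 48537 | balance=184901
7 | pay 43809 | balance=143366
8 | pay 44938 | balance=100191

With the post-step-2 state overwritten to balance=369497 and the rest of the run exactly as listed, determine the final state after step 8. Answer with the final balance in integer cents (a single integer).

117514

state after step 2 := balance=369497
3 | pay 46565 | balance=327476
4 | pay 39911 | balance=291592
5 | pay 47876 | balance=247302
6 | pay 48537 | balance=201806
7 | pay 43809 | balance=160479
8 | pay 44938 | balance=117514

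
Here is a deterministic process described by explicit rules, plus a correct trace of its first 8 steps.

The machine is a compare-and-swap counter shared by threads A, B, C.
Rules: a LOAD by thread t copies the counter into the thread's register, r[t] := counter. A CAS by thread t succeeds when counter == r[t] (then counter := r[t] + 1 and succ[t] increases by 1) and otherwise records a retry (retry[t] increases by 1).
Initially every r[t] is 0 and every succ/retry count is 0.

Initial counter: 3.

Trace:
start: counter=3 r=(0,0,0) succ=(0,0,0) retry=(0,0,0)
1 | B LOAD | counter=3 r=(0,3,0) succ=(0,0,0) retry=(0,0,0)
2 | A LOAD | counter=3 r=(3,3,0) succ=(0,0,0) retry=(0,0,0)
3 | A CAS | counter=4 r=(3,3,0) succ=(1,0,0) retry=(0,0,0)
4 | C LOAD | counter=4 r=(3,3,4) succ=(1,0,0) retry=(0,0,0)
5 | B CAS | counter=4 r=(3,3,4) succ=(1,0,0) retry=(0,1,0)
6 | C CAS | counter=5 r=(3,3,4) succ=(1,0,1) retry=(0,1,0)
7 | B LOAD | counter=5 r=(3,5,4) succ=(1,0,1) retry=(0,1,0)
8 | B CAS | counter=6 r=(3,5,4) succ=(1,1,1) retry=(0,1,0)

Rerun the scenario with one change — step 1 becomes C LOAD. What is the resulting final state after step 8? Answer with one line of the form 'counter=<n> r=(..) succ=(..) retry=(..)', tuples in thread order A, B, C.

counter=6 r=(3,5,4) succ=(1,1,1) retry=(0,1,0)

(re-executing from step 1 with the substitution; state before step 1: counter=3 r=(0,0,0) succ=(0,0,0) retry=(0,0,0))
1 | C LOAD | counter=3 r=(0,0,3) succ=(0,0,0) retry=(0,0,0)
2 | A LOAD | counter=3 r=(3,0,3) succ=(0,0,0) retry=(0,0,0)
3 | A CAS | counter=4 r=(3,0,3) succ=(1,0,0) retry=(0,0,0)
4 | C LOAD | counter=4 r=(3,0,4) succ=(1,0,0) retry=(0,0,0)
5 | B CAS | counter=4 r=(3,0,4) succ=(1,0,0) retry=(0,1,0)
6 | C CAS | counter=5 r=(3,0,4) succ=(1,0,1) retry=(0,1,0)
7 | B LOAD | counter=5 r=(3,5,4) succ=(1,0,1) retry=(0,1,0)
8 | B CAS | counter=6 r=(3,5,4) succ=(1,1,1) retry=(0,1,0)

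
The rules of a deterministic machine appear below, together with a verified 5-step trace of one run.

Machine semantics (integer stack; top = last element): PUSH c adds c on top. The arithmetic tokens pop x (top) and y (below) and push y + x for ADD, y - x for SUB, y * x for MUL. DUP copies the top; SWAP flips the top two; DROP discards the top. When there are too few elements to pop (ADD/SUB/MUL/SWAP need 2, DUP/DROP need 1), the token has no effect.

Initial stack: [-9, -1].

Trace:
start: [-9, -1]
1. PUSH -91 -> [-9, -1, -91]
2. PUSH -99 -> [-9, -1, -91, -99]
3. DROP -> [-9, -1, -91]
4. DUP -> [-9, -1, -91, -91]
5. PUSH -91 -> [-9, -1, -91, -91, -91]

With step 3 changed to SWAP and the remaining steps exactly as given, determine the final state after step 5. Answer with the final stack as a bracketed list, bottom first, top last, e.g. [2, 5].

(re-executing from step 3 with the substitution; state before step 3: [-9, -1, -91, -99])
3. SWAP -> [-9, -1, -99, -91]
4. DUP -> [-9, -1, -99, -91, -91]
5. PUSH -91 -> [-9, -1, -99, -91, -91, -91]

[-9, -1, -99, -91, -91, -91]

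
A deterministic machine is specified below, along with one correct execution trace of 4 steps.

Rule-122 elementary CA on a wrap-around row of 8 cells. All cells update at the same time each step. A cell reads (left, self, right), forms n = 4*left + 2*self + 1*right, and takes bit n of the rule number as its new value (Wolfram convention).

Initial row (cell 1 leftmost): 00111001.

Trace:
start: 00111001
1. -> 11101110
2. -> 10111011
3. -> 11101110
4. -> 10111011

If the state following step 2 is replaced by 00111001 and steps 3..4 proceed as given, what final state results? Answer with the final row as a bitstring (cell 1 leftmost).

state after step 2 := 00111001
3. -> 11101110
4. -> 10111011

10111011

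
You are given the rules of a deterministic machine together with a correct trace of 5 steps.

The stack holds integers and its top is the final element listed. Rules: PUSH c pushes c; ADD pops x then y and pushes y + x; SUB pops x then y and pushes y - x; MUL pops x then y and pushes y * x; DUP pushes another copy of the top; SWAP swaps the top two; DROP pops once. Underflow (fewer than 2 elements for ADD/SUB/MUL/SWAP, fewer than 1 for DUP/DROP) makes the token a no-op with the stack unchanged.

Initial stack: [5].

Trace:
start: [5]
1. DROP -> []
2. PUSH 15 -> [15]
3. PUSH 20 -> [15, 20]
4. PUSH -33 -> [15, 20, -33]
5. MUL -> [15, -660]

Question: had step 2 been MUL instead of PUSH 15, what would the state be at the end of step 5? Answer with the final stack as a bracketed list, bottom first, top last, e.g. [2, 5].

[-660]

(re-executing from step 2 with the substitution; state before step 2: [])
2. MUL -> []
3. PUSH 20 -> [20]
4. PUSH -33 -> [20, -33]
5. MUL -> [-660]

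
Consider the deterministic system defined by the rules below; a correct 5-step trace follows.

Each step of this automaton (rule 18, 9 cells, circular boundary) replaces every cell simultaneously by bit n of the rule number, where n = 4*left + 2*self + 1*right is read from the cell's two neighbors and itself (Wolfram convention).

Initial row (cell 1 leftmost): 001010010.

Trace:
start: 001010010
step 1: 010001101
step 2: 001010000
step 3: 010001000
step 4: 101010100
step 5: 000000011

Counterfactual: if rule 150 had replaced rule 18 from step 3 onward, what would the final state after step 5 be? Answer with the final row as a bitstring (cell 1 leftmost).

110001111

(re-executing steps 3..5 under rule 150; state before step 3: 001010000)
step 3: 011011000
step 4: 100000100
step 5: 110001111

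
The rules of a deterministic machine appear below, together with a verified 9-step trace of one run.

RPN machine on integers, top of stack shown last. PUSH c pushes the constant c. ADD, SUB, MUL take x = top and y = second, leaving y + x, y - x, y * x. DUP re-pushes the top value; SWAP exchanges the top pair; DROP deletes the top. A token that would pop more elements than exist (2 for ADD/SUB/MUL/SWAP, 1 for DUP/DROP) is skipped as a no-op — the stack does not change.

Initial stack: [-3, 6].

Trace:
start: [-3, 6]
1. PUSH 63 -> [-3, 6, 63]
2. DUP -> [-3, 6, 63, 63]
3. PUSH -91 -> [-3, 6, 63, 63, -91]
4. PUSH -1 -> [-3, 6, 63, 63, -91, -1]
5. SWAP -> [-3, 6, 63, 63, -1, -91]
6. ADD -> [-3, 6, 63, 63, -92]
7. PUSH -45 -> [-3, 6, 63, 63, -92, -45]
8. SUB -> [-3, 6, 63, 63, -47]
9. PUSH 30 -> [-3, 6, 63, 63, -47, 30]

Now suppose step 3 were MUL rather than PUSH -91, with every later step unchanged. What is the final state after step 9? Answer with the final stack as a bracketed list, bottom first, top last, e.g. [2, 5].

[-3, 6, 4013, 30]

(re-executing from step 3 with the substitution; state before step 3: [-3, 6, 63, 63])
3. MUL -> [-3, 6, 3969]
4. PUSH -1 -> [-3, 6, 3969, -1]
5. SWAP -> [-3, 6, -1, 3969]
6. ADD -> [-3, 6, 3968]
7. PUSH -45 -> [-3, 6, 3968, -45]
8. SUB -> [-3, 6, 4013]
9. PUSH 30 -> [-3, 6, 4013, 30]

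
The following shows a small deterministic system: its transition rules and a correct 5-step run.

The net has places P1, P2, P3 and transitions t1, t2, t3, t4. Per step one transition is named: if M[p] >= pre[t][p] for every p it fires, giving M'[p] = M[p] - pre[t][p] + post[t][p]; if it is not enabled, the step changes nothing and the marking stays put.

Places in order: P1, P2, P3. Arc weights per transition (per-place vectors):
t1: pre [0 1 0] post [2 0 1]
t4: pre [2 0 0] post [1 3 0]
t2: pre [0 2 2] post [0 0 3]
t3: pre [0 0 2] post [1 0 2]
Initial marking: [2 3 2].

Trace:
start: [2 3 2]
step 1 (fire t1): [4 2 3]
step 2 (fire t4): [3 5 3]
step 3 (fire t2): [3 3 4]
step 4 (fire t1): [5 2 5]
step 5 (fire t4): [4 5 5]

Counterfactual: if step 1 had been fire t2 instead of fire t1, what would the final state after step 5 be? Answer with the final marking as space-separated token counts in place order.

2 4 5

(re-executing from step 1 with the substitution; state before step 1: [2 3 2])
step 1 (fire t2): [2 1 3]
step 2 (fire t4): [1 4 3]
step 3 (fire t2): [1 2 4]
step 4 (fire t1): [3 1 5]
step 5 (fire t4): [2 4 5]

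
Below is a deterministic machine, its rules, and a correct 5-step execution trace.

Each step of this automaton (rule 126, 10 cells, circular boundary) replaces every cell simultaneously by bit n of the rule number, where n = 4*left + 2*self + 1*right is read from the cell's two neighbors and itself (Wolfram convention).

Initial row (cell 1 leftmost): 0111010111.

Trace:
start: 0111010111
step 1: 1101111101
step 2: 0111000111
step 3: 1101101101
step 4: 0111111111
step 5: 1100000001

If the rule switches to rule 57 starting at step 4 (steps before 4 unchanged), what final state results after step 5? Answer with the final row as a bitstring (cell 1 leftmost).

1010110110

(re-executing steps 4..5 under rule 57; state before step 4: 1101101101)
step 4: 0011011011
step 5: 1010110110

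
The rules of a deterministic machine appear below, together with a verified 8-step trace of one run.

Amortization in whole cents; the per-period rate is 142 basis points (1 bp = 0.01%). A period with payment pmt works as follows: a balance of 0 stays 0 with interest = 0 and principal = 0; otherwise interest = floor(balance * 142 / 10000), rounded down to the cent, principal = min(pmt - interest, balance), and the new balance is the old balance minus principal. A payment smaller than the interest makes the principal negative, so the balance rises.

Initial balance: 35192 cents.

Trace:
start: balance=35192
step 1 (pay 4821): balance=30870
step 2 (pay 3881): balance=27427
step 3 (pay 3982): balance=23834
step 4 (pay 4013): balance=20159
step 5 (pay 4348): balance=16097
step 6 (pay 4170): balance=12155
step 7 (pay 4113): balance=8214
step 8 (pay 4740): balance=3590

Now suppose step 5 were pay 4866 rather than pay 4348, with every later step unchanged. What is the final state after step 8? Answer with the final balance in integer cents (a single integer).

(re-executing from step 5 with the substitution; state before step 5: balance=20159)
step 5 (pay 4866): balance=15579
step 6 (pay 4170): balance=11630
step 7 (pay 4113): balance=7682
step 8 (pay 4740): balance=3051

3051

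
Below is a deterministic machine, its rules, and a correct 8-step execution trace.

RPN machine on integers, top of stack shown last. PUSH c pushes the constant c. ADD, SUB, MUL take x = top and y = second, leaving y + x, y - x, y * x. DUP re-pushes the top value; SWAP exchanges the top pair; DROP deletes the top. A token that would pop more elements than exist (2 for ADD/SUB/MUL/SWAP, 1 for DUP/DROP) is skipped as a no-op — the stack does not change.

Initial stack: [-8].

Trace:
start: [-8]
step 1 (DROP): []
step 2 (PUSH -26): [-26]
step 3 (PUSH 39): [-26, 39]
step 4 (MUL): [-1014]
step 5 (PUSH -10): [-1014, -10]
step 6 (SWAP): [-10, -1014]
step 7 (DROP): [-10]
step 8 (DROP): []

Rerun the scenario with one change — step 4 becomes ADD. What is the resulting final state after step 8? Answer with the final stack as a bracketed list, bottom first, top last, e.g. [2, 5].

[]

(re-executing from step 4 with the substitution; state before step 4: [-26, 39])
step 4 (ADD): [13]
step 5 (PUSH -10): [13, -10]
step 6 (SWAP): [-10, 13]
step 7 (DROP): [-10]
step 8 (DROP): []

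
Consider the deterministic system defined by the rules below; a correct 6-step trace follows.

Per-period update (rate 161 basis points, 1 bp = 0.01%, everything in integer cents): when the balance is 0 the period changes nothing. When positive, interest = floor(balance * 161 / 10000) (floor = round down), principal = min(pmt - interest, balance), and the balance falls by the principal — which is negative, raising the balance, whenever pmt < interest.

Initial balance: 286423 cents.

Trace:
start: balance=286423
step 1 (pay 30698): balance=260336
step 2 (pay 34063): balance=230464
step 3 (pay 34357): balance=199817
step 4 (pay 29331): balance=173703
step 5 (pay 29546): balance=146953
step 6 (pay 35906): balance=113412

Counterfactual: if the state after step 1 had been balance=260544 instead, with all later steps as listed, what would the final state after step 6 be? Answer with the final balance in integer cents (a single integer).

113637

state after step 1 := balance=260544
step 2 (pay 34063): balance=230675
step 3 (pay 34357): balance=200031
step 4 (pay 29331): balance=173920
step 5 (pay 29546): balance=147174
step 6 (pay 35906): balance=113637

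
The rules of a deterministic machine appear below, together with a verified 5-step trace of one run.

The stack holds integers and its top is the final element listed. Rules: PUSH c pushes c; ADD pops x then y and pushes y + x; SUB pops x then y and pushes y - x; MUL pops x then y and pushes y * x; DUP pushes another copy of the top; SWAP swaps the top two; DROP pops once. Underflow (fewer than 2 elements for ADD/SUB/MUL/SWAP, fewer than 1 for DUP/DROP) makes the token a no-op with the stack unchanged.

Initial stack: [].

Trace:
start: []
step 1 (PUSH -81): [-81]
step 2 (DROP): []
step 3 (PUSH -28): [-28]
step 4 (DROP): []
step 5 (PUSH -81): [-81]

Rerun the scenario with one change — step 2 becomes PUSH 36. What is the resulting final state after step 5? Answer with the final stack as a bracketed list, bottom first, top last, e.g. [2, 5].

(re-executing from step 2 with the substitution; state before step 2: [-81])
step 2 (PUSH 36): [-81, 36]
step 3 (PUSH -28): [-81, 36, -28]
step 4 (DROP): [-81, 36]
step 5 (PUSH -81): [-81, 36, -81]

[-81, 36, -81]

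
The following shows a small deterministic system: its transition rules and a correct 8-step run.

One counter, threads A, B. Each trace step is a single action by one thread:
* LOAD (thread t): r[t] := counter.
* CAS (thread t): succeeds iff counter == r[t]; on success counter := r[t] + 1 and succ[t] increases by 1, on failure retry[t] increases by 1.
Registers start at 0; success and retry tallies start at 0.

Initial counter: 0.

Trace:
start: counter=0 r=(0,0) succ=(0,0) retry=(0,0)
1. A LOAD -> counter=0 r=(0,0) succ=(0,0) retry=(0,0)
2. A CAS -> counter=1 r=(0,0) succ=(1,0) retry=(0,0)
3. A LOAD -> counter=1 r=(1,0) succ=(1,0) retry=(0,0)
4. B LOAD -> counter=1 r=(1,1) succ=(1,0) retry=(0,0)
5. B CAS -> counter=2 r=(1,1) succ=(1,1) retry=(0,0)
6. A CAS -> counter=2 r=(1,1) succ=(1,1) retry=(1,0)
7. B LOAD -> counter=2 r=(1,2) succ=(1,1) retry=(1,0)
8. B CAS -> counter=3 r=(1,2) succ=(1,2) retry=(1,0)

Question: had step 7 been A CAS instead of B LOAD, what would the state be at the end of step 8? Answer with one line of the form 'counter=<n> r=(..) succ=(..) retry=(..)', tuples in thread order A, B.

counter=2 r=(1,1) succ=(1,1) retry=(2,1)

(re-executing from step 7 with the substitution; state before step 7: counter=2 r=(1,1) succ=(1,1) retry=(1,0))
7. A CAS -> counter=2 r=(1,1) succ=(1,1) retry=(2,0)
8. B CAS -> counter=2 r=(1,1) succ=(1,1) retry=(2,1)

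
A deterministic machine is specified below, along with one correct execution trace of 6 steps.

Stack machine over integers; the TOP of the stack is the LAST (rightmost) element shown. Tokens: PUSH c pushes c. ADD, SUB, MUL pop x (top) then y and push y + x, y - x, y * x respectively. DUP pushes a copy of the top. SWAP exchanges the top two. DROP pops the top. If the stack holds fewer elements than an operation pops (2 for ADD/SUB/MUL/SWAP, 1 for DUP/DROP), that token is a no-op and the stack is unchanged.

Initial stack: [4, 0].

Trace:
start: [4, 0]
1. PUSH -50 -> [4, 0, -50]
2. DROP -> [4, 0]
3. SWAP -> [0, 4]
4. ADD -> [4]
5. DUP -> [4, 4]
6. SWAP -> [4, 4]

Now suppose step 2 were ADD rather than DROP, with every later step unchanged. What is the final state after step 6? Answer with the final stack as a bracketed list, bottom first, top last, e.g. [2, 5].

[-46, -46]

(re-executing from step 2 with the substitution; state before step 2: [4, 0, -50])
2. ADD -> [4, -50]
3. SWAP -> [-50, 4]
4. ADD -> [-46]
5. DUP -> [-46, -46]
6. SWAP -> [-46, -46]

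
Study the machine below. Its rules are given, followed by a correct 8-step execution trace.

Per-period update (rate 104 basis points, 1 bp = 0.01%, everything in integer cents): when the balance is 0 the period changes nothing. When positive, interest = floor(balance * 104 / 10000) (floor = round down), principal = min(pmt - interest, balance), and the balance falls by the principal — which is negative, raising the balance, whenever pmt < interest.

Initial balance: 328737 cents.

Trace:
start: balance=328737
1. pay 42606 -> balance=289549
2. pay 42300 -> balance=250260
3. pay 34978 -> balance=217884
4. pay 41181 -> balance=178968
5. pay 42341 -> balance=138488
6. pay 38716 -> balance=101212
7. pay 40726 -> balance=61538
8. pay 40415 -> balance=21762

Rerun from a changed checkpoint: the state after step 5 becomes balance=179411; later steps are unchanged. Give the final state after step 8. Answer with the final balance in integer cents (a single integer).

63975

state after step 5 := balance=179411
6. pay 38716 -> balance=142560
7. pay 40726 -> balance=103316
8. pay 40415 -> balance=63975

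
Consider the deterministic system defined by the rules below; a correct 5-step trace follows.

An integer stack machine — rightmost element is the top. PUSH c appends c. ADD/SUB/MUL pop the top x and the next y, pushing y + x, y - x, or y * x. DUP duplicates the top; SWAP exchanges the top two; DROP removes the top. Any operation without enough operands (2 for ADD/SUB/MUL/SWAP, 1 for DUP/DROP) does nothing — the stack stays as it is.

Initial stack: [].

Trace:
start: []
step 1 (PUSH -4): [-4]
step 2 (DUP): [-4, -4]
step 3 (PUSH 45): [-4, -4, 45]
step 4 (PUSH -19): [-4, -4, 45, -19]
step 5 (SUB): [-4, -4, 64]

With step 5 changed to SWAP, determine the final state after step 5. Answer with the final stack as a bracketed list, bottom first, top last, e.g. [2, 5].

(re-executing from step 5 with the substitution; state before step 5: [-4, -4, 45, -19])
step 5 (SWAP): [-4, -4, -19, 45]

[-4, -4, -19, 45]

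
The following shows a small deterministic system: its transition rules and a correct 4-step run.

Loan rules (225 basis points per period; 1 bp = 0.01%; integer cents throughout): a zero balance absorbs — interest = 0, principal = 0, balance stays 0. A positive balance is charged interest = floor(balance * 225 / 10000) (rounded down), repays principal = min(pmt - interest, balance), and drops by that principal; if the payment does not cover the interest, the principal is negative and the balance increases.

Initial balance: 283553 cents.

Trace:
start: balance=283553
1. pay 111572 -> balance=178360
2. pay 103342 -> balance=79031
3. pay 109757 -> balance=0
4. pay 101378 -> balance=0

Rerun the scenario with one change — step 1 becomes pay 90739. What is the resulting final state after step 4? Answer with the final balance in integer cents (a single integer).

(re-executing from step 1 with the substitution; state before step 1: balance=283553)
1. pay 90739 -> balance=199193
2. pay 103342 -> balance=100332
3. pay 109757 -> balance=0
4. pay 101378 -> balance=0

0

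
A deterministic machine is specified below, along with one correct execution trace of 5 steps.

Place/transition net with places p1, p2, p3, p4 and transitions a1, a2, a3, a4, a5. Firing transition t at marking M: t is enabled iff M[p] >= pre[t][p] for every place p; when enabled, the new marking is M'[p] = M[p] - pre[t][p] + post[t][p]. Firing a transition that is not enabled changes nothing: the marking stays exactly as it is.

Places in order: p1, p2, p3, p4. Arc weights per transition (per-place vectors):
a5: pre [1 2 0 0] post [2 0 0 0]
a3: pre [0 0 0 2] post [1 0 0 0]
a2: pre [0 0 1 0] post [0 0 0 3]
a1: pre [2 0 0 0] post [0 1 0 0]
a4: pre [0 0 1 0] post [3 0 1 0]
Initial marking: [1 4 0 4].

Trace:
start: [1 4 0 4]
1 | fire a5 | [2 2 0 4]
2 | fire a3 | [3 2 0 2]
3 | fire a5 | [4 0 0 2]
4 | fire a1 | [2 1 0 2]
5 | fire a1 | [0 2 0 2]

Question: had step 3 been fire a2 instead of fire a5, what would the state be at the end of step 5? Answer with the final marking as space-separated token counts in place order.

1 3 0 2

(re-executing from step 3 with the substitution; state before step 3: [3 2 0 2])
3 | fire a2 | [3 2 0 2]
4 | fire a1 | [1 3 0 2]
5 | fire a1 | [1 3 0 2]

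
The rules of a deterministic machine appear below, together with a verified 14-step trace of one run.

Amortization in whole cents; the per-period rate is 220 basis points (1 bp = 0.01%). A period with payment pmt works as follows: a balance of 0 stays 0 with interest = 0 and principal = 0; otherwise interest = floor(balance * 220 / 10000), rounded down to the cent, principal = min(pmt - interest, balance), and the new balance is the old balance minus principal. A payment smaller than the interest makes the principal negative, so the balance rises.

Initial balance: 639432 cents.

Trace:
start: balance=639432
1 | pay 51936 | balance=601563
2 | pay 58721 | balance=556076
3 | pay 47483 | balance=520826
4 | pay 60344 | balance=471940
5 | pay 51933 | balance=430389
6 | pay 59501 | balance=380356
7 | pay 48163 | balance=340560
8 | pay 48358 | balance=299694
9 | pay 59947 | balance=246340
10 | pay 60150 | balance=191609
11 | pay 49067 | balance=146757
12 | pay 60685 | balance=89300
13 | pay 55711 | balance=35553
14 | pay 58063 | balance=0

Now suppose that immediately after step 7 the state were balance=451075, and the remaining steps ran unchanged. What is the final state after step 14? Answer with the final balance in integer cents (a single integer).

state after step 7 := balance=451075
8 | pay 48358 | balance=412640
9 | pay 59947 | balance=361771
10 | pay 60150 | balance=309579
11 | pay 49067 | balance=267322
12 | pay 60685 | balance=212518
13 | pay 55711 | balance=161482
14 | pay 58063 | balance=106971

106971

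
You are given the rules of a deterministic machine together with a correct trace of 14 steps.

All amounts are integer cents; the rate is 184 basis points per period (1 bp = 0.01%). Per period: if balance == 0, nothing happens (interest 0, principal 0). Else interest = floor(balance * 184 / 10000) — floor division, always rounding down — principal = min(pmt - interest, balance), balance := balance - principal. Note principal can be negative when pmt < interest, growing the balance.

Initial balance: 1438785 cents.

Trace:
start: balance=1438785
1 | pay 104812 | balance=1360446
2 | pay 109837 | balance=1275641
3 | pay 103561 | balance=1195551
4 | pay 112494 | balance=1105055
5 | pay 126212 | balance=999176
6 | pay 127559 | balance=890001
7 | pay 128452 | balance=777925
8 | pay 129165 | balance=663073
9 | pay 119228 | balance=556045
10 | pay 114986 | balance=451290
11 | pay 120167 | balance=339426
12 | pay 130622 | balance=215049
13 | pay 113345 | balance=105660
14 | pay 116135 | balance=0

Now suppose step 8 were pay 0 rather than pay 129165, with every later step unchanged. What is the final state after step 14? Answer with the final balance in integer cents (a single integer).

135566

(re-executing from step 8 with the substitution; state before step 8: balance=777925)
8 | pay 0 | balance=792238
9 | pay 119228 | balance=687587
10 | pay 114986 | balance=585252
11 | pay 120167 | balance=475853
12 | pay 130622 | balance=353986
13 | pay 113345 | balance=247154
14 | pay 116135 | balance=135566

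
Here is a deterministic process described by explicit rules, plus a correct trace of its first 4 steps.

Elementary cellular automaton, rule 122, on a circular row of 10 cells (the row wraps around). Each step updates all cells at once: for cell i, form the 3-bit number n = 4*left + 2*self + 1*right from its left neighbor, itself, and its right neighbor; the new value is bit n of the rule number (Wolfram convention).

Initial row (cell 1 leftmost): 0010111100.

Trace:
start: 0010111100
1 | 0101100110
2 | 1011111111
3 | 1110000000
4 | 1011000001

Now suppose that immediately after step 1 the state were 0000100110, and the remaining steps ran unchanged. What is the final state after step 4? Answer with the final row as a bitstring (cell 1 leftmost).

state after step 1 := 0000100110
2 | 0001011111
3 | 1010110001
4 | 1101111011

1101111011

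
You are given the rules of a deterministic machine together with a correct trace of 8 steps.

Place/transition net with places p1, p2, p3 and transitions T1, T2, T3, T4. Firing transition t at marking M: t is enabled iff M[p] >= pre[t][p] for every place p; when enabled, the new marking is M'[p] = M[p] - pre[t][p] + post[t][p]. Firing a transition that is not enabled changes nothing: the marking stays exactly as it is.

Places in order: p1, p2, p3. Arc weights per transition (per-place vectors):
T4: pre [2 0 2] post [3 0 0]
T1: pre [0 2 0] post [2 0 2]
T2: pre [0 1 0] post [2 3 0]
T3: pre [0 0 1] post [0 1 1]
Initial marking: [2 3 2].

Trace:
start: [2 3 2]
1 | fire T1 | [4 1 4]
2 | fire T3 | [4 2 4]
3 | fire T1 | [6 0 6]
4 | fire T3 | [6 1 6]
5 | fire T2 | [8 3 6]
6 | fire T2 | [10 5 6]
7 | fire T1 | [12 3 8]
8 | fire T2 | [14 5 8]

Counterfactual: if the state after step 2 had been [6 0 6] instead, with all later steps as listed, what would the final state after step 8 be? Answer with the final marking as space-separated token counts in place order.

state after step 2 := [6 0 6]
3 | fire T1 | [6 0 6]
4 | fire T3 | [6 1 6]
5 | fire T2 | [8 3 6]
6 | fire T2 | [10 5 6]
7 | fire T1 | [12 3 8]
8 | fire T2 | [14 5 8]

14 5 8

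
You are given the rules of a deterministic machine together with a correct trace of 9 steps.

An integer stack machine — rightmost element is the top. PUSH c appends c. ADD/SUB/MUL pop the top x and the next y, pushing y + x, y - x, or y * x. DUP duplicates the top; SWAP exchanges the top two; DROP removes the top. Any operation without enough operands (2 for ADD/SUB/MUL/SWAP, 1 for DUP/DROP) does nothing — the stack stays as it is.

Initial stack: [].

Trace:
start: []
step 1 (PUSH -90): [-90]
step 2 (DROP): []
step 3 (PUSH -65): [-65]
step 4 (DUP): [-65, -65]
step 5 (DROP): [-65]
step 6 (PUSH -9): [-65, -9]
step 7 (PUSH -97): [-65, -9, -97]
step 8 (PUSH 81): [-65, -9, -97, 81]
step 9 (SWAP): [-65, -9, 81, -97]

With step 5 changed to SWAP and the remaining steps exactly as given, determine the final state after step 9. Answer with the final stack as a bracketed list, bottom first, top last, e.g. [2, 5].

(re-executing from step 5 with the substitution; state before step 5: [-65, -65])
step 5 (SWAP): [-65, -65]
step 6 (PUSH -9): [-65, -65, -9]
step 7 (PUSH -97): [-65, -65, -9, -97]
step 8 (PUSH 81): [-65, -65, -9, -97, 81]
step 9 (SWAP): [-65, -65, -9, 81, -97]

[-65, -65, -9, 81, -97]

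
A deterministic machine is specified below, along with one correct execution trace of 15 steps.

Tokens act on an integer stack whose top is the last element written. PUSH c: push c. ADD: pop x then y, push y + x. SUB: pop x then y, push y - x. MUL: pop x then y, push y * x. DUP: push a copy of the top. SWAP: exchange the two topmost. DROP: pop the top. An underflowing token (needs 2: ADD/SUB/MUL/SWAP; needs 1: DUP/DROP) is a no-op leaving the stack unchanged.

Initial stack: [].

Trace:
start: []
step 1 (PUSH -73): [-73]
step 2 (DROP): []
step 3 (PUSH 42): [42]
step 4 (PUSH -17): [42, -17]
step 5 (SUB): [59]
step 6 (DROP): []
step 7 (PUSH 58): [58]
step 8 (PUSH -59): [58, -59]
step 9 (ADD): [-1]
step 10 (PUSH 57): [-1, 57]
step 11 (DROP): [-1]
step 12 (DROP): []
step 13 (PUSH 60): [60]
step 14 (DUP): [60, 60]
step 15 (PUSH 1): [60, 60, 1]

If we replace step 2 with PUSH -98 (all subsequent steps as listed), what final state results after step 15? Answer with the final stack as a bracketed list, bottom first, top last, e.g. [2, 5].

[-73, -98, 60, 60, 1]

(re-executing from step 2 with the substitution; state before step 2: [-73])
step 2 (PUSH -98): [-73, -98]
step 3 (PUSH 42): [-73, -98, 42]
step 4 (PUSH -17): [-73, -98, 42, -17]
step 5 (SUB): [-73, -98, 59]
step 6 (DROP): [-73, -98]
step 7 (PUSH 58): [-73, -98, 58]
step 8 (PUSH -59): [-73, -98, 58, -59]
step 9 (ADD): [-73, -98, -1]
step 10 (PUSH 57): [-73, -98, -1, 57]
step 11 (DROP): [-73, -98, -1]
step 12 (DROP): [-73, -98]
step 13 (PUSH 60): [-73, -98, 60]
step 14 (DUP): [-73, -98, 60, 60]
step 15 (PUSH 1): [-73, -98, 60, 60, 1]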